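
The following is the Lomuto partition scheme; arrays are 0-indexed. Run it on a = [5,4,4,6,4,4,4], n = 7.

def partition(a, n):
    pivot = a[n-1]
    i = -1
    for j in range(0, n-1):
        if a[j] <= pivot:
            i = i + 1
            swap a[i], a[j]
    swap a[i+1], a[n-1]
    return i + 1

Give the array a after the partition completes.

[4,4,4,4,4,6,5]

pivot = a[6] = 4; i = -1
j=0: a[0]=5 > 4 → no swap
j=1: a[1]=4 ≤ 4 → i=0, swap a[0],a[1] → [4,5,4,6,4,4,4]
j=2: a[2]=4 ≤ 4 → i=1, swap a[1],a[2] → [4,4,5,6,4,4,4]
j=3: a[3]=6 > 4 → no swap
j=4: a[4]=4 ≤ 4 → i=2, swap a[2],a[4] → [4,4,4,6,5,4,4]
j=5: a[5]=4 ≤ 4 → i=3, swap a[3],a[5] → [4,4,4,4,5,6,4]
final swap a[4],a[6] → [4,4,4,4,4,6,5]; return 4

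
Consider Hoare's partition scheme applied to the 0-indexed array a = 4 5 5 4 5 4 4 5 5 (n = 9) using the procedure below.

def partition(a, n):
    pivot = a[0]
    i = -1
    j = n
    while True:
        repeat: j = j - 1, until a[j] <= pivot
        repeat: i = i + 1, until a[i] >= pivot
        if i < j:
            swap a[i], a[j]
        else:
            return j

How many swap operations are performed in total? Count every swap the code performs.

pivot = a[0] = 4; i = -1, j = 9
j→6 (a[6]=4≤4), i→0 (a[0]=4≥4); i<j, swap → 4 5 5 4 5 4 4 5 5
j→5 (a[5]=4≤4), i→1 (a[1]=5≥4); i<j, swap → 4 4 5 4 5 5 4 5 5
j→3 (a[3]=4≤4), i→2 (a[2]=5≥4); i<j, swap → 4 4 4 5 5 5 4 5 5
j→2, i→3; i≥j, return j=2. a = 4 4 4 5 5 5 4 5 5

3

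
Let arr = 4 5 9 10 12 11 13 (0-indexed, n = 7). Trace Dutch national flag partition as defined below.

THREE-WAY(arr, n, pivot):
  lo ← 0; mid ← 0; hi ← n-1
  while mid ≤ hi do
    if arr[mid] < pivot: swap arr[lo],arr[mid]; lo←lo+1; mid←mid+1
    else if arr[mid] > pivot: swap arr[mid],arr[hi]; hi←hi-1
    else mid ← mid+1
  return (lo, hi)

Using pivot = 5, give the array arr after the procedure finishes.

pivot = 5; lo=0, mid=0, hi=6
arr[mid]=4<5: swap arr[0],arr[0]; lo=1,mid=1 → 4 5 9 10 12 11 13
arr[mid]=5=5: mid=2
arr[mid]=9>5: swap arr[2],arr[6]; hi=5 → 4 5 13 10 12 11 9
arr[mid]=13>5: swap arr[2],arr[5]; hi=4 → 4 5 11 10 12 13 9
arr[mid]=11>5: swap arr[2],arr[4]; hi=3 → 4 5 12 10 11 13 9
arr[mid]=12>5: swap arr[2],arr[3]; hi=2 → 4 5 10 12 11 13 9
arr[mid]=10>5: swap arr[2],arr[2]; hi=1 → 4 5 10 12 11 13 9
end: lo=1, hi=1; arr = 4 5 10 12 11 13 9

4 5 10 12 11 13 9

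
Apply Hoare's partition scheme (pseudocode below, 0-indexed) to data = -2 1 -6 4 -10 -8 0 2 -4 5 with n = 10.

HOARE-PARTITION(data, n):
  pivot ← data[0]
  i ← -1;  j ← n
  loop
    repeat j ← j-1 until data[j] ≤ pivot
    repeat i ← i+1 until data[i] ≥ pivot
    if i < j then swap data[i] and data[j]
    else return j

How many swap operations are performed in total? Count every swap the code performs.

3

pivot=-2
j stops at 8 (-4), i stops at 0 (-2); swap ⇒ -4 1 -6 4 -10 -8 0 2 -2 5
j stops at 5 (-8), i stops at 1 (1); swap ⇒ -4 -8 -6 4 -10 1 0 2 -2 5
j stops at 4 (-10), i stops at 3 (4); swap ⇒ -4 -8 -6 -10 4 1 0 2 -2 5
j stops at 3, i stops at 4; i≥j ⇒ return 3. data=-4 -8 -6 -10 4 1 0 2 -2 5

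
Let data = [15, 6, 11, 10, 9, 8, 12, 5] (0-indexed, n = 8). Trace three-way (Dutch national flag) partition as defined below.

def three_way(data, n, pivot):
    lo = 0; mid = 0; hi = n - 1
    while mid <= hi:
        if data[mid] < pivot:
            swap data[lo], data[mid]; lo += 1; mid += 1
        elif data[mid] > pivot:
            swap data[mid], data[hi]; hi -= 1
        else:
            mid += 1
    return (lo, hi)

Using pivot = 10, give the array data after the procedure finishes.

lo=0 mid=0 hi=7
15>10: swap(0,7), hi=6 ⇒ [5, 6, 11, 10, 9, 8, 12, 15]
5<10: swap(0,0), lo=1 mid=1 ⇒ [5, 6, 11, 10, 9, 8, 12, 15]
6<10: swap(1,1), lo=2 mid=2 ⇒ [5, 6, 11, 10, 9, 8, 12, 15]
11>10: swap(2,6), hi=5 ⇒ [5, 6, 12, 10, 9, 8, 11, 15]
12>10: swap(2,5), hi=4 ⇒ [5, 6, 8, 10, 9, 12, 11, 15]
8<10: swap(2,2), lo=3 mid=3 ⇒ [5, 6, 8, 10, 9, 12, 11, 15]
10=10: mid=4
9<10: swap(3,4), lo=4 mid=5 ⇒ [5, 6, 8, 9, 10, 12, 11, 15]
done. lo=4 hi=4; data=[5, 6, 8, 9, 10, 12, 11, 15]

[5, 6, 8, 9, 10, 12, 11, 15]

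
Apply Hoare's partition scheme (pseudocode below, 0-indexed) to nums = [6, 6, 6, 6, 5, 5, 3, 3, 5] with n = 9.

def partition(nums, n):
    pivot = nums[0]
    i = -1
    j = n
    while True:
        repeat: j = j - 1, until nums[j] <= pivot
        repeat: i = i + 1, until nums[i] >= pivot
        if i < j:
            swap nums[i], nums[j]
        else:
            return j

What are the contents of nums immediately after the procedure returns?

pivot=6
j stops at 8 (5), i stops at 0 (6); swap ⇒ [5, 6, 6, 6, 5, 5, 3, 3, 6]
j stops at 7 (3), i stops at 1 (6); swap ⇒ [5, 3, 6, 6, 5, 5, 3, 6, 6]
j stops at 6 (3), i stops at 2 (6); swap ⇒ [5, 3, 3, 6, 5, 5, 6, 6, 6]
j stops at 5 (5), i stops at 3 (6); swap ⇒ [5, 3, 3, 5, 5, 6, 6, 6, 6]
j stops at 4, i stops at 5; i≥j ⇒ return 4. nums=[5, 3, 3, 5, 5, 6, 6, 6, 6]

[5, 3, 3, 5, 5, 6, 6, 6, 6]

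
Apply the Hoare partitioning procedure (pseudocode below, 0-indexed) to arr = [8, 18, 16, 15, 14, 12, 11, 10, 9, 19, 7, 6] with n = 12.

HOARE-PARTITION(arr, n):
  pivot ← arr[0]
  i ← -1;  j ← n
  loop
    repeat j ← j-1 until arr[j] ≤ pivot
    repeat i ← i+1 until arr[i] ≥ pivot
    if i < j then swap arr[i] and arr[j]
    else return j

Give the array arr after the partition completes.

pivot=8
j stops at 11 (6), i stops at 0 (8); swap ⇒ [6, 18, 16, 15, 14, 12, 11, 10, 9, 19, 7, 8]
j stops at 10 (7), i stops at 1 (18); swap ⇒ [6, 7, 16, 15, 14, 12, 11, 10, 9, 19, 18, 8]
j stops at 1, i stops at 2; i≥j ⇒ return 1. arr=[6, 7, 16, 15, 14, 12, 11, 10, 9, 19, 18, 8]

[6, 7, 16, 15, 14, 12, 11, 10, 9, 19, 18, 8]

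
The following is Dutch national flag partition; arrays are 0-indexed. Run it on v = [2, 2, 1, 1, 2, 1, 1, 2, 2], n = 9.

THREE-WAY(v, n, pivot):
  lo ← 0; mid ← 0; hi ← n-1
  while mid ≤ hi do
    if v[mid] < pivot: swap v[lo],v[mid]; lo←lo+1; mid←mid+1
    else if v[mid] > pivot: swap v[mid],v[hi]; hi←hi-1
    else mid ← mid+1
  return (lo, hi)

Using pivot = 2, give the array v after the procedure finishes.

lo=0 mid=0 hi=8
2=2: mid=1
2=2: mid=2
1<2: swap(0,2), lo=1 mid=3 ⇒ [1, 2, 2, 1, 2, 1, 1, 2, 2]
1<2: swap(1,3), lo=2 mid=4 ⇒ [1, 1, 2, 2, 2, 1, 1, 2, 2]
2=2: mid=5
1<2: swap(2,5), lo=3 mid=6 ⇒ [1, 1, 1, 2, 2, 2, 1, 2, 2]
1<2: swap(3,6), lo=4 mid=7 ⇒ [1, 1, 1, 1, 2, 2, 2, 2, 2]
2=2: mid=8
2=2: mid=9
done. lo=4 hi=8; v=[1, 1, 1, 1, 2, 2, 2, 2, 2]

[1, 1, 1, 1, 2, 2, 2, 2, 2]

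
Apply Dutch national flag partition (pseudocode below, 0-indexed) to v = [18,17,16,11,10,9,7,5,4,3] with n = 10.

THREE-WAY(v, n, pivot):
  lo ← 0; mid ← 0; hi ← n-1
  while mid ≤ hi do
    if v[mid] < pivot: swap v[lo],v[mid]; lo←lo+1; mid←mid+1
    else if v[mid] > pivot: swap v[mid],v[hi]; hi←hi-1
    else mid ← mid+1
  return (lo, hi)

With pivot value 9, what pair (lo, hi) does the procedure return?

(4, 4)

pivot = 9; lo=0, mid=0, hi=9
v[mid]=18>9: swap v[0],v[9]; hi=8 → [3,17,16,11,10,9,7,5,4,18]
v[mid]=3<9: swap v[0],v[0]; lo=1,mid=1 → [3,17,16,11,10,9,7,5,4,18]
v[mid]=17>9: swap v[1],v[8]; hi=7 → [3,4,16,11,10,9,7,5,17,18]
v[mid]=4<9: swap v[1],v[1]; lo=2,mid=2 → [3,4,16,11,10,9,7,5,17,18]
v[mid]=16>9: swap v[2],v[7]; hi=6 → [3,4,5,11,10,9,7,16,17,18]
v[mid]=5<9: swap v[2],v[2]; lo=3,mid=3 → [3,4,5,11,10,9,7,16,17,18]
v[mid]=11>9: swap v[3],v[6]; hi=5 → [3,4,5,7,10,9,11,16,17,18]
v[mid]=7<9: swap v[3],v[3]; lo=4,mid=4 → [3,4,5,7,10,9,11,16,17,18]
v[mid]=10>9: swap v[4],v[5]; hi=4 → [3,4,5,7,9,10,11,16,17,18]
v[mid]=9=9: mid=5
end: lo=4, hi=4; v = [3,4,5,7,9,10,11,16,17,18]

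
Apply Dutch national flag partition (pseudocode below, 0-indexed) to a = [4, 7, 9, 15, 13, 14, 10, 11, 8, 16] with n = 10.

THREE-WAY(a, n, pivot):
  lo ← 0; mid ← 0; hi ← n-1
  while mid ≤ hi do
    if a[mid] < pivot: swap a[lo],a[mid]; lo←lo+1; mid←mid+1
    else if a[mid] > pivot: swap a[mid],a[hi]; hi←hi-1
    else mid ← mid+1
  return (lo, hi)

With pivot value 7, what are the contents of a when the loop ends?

[4, 7, 15, 13, 14, 10, 11, 8, 16, 9]

lo=0 mid=0 hi=9
4<7: swap(0,0), lo=1 mid=1 ⇒ [4, 7, 9, 15, 13, 14, 10, 11, 8, 16]
7=7: mid=2
9>7: swap(2,9), hi=8 ⇒ [4, 7, 16, 15, 13, 14, 10, 11, 8, 9]
16>7: swap(2,8), hi=7 ⇒ [4, 7, 8, 15, 13, 14, 10, 11, 16, 9]
8>7: swap(2,7), hi=6 ⇒ [4, 7, 11, 15, 13, 14, 10, 8, 16, 9]
11>7: swap(2,6), hi=5 ⇒ [4, 7, 10, 15, 13, 14, 11, 8, 16, 9]
10>7: swap(2,5), hi=4 ⇒ [4, 7, 14, 15, 13, 10, 11, 8, 16, 9]
14>7: swap(2,4), hi=3 ⇒ [4, 7, 13, 15, 14, 10, 11, 8, 16, 9]
13>7: swap(2,3), hi=2 ⇒ [4, 7, 15, 13, 14, 10, 11, 8, 16, 9]
15>7: swap(2,2), hi=1 ⇒ [4, 7, 15, 13, 14, 10, 11, 8, 16, 9]
done. lo=1 hi=1; a=[4, 7, 15, 13, 14, 10, 11, 8, 16, 9]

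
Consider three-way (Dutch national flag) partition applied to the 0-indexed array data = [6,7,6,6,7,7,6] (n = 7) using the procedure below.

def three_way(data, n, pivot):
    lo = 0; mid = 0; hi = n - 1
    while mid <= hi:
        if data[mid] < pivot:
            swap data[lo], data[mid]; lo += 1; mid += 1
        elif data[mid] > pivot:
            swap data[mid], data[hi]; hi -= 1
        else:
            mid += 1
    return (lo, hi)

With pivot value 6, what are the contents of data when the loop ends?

lo=0 mid=0 hi=6
6=6: mid=1
7>6: swap(1,6), hi=5 ⇒ [6,6,6,6,7,7,7]
6=6: mid=2
6=6: mid=3
6=6: mid=4
7>6: swap(4,5), hi=4 ⇒ [6,6,6,6,7,7,7]
7>6: swap(4,4), hi=3 ⇒ [6,6,6,6,7,7,7]
done. lo=0 hi=3; data=[6,6,6,6,7,7,7]

[6,6,6,6,7,7,7]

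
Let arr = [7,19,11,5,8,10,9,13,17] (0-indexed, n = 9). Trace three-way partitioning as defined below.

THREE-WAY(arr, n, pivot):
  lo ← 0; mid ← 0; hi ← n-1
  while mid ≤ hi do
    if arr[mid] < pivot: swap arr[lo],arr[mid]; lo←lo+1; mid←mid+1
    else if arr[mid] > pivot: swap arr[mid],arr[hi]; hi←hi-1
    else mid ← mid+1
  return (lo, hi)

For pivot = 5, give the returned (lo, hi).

(0, 0)

lo=0 mid=0 hi=8
7>5: swap(0,8), hi=7 ⇒ [17,19,11,5,8,10,9,13,7]
17>5: swap(0,7), hi=6 ⇒ [13,19,11,5,8,10,9,17,7]
13>5: swap(0,6), hi=5 ⇒ [9,19,11,5,8,10,13,17,7]
9>5: swap(0,5), hi=4 ⇒ [10,19,11,5,8,9,13,17,7]
10>5: swap(0,4), hi=3 ⇒ [8,19,11,5,10,9,13,17,7]
8>5: swap(0,3), hi=2 ⇒ [5,19,11,8,10,9,13,17,7]
5=5: mid=1
19>5: swap(1,2), hi=1 ⇒ [5,11,19,8,10,9,13,17,7]
11>5: swap(1,1), hi=0 ⇒ [5,11,19,8,10,9,13,17,7]
done. lo=0 hi=0; arr=[5,11,19,8,10,9,13,17,7]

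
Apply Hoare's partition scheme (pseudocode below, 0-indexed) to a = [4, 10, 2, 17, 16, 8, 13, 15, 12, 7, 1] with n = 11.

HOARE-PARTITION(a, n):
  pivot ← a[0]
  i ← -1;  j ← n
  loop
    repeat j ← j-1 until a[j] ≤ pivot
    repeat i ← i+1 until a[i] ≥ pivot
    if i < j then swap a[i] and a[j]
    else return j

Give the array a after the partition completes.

pivot=4
j stops at 10 (1), i stops at 0 (4); swap ⇒ [1, 10, 2, 17, 16, 8, 13, 15, 12, 7, 4]
j stops at 2 (2), i stops at 1 (10); swap ⇒ [1, 2, 10, 17, 16, 8, 13, 15, 12, 7, 4]
j stops at 1, i stops at 2; i≥j ⇒ return 1. a=[1, 2, 10, 17, 16, 8, 13, 15, 12, 7, 4]

[1, 2, 10, 17, 16, 8, 13, 15, 12, 7, 4]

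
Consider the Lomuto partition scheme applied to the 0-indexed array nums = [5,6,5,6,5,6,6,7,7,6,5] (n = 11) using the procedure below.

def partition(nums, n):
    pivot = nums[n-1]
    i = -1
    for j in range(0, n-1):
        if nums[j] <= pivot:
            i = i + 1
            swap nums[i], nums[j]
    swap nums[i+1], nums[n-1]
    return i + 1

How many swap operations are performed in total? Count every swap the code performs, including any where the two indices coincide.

4

pivot = nums[10] = 5; i = -1
j=0: nums[0]=5 ≤ 5 → i=0, swap nums[0],nums[0] (no change) → [5,6,5,6,5,6,6,7,7,6,5]
j=1: nums[1]=6 > 5 → no swap
j=2: nums[2]=5 ≤ 5 → i=1, swap nums[1],nums[2] → [5,5,6,6,5,6,6,7,7,6,5]
j=3: nums[3]=6 > 5 → no swap
j=4: nums[4]=5 ≤ 5 → i=2, swap nums[2],nums[4] → [5,5,5,6,6,6,6,7,7,6,5]
j=5: nums[5]=6 > 5 → no swap
j=6: nums[6]=6 > 5 → no swap
j=7: nums[7]=7 > 5 → no swap
j=8: nums[8]=7 > 5 → no swap
j=9: nums[9]=6 > 5 → no swap
final swap nums[3],nums[10] → [5,5,5,5,6,6,6,7,7,6,6]; return 3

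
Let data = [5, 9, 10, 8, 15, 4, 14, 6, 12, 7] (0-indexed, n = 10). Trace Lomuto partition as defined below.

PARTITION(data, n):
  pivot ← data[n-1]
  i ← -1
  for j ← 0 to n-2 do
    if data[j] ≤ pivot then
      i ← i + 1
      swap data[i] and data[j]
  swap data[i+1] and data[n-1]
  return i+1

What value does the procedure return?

pivot=7, i=-1
j=0: 5≤7, i=0, swap(0,0) ⇒ [5, 9, 10, 8, 15, 4, 14, 6, 12, 7]
j=1: 9>7, skip
j=2: 10>7, skip
j=3: 8>7, skip
j=4: 15>7, skip
j=5: 4≤7, i=1, swap(1,5) ⇒ [5, 4, 10, 8, 15, 9, 14, 6, 12, 7]
j=6: 14>7, skip
j=7: 6≤7, i=2, swap(2,7) ⇒ [5, 4, 6, 8, 15, 9, 14, 10, 12, 7]
j=8: 12>7, skip
swap(3,9) ⇒ [5, 4, 6, 7, 15, 9, 14, 10, 12, 8]; return 3

3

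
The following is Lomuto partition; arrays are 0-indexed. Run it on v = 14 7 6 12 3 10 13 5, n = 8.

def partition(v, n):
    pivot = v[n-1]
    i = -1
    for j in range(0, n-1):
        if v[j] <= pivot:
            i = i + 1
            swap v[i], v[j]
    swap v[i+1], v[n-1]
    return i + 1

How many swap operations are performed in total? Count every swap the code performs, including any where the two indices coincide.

pivot = v[7] = 5; i = -1
j=0: v[0]=14 > 5 → no swap
j=1: v[1]=7 > 5 → no swap
j=2: v[2]=6 > 5 → no swap
j=3: v[3]=12 > 5 → no swap
j=4: v[4]=3 ≤ 5 → i=0, swap v[0],v[4] → 3 7 6 12 14 10 13 5
j=5: v[5]=10 > 5 → no swap
j=6: v[6]=13 > 5 → no swap
final swap v[1],v[7] → 3 5 6 12 14 10 13 7; return 1

2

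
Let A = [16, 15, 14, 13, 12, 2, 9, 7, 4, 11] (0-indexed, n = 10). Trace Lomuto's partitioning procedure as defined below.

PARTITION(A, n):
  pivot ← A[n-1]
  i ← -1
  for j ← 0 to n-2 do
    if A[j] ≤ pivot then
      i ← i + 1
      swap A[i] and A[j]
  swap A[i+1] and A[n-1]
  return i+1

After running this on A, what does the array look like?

[2, 9, 7, 4, 11, 16, 15, 14, 13, 12]

pivot = A[9] = 11; i = -1
j=0: A[0]=16 > 11 → no swap
j=1: A[1]=15 > 11 → no swap
j=2: A[2]=14 > 11 → no swap
j=3: A[3]=13 > 11 → no swap
j=4: A[4]=12 > 11 → no swap
j=5: A[5]=2 ≤ 11 → i=0, swap A[0],A[5] → [2, 15, 14, 13, 12, 16, 9, 7, 4, 11]
j=6: A[6]=9 ≤ 11 → i=1, swap A[1],A[6] → [2, 9, 14, 13, 12, 16, 15, 7, 4, 11]
j=7: A[7]=7 ≤ 11 → i=2, swap A[2],A[7] → [2, 9, 7, 13, 12, 16, 15, 14, 4, 11]
j=8: A[8]=4 ≤ 11 → i=3, swap A[3],A[8] → [2, 9, 7, 4, 12, 16, 15, 14, 13, 11]
final swap A[4],A[9] → [2, 9, 7, 4, 11, 16, 15, 14, 13, 12]; return 4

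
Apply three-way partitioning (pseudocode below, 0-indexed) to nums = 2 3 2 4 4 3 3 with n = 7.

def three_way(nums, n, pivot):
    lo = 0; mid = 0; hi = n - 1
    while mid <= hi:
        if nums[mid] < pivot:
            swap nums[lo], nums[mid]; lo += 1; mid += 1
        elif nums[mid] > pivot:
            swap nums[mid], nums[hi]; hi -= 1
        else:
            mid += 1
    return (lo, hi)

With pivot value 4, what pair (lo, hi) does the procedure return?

(5, 6)

lo=0 mid=0 hi=6
2<4: swap(0,0), lo=1 mid=1 ⇒ 2 3 2 4 4 3 3
3<4: swap(1,1), lo=2 mid=2 ⇒ 2 3 2 4 4 3 3
2<4: swap(2,2), lo=3 mid=3 ⇒ 2 3 2 4 4 3 3
4=4: mid=4
4=4: mid=5
3<4: swap(3,5), lo=4 mid=6 ⇒ 2 3 2 3 4 4 3
3<4: swap(4,6), lo=5 mid=7 ⇒ 2 3 2 3 3 4 4
done. lo=5 hi=6; nums=2 3 2 3 3 4 4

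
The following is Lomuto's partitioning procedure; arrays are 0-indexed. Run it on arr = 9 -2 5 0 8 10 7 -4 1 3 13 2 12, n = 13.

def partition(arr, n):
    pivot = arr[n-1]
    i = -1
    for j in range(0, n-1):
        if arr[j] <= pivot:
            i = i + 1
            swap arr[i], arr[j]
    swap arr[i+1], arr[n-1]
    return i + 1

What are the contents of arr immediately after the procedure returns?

9 -2 5 0 8 10 7 -4 1 3 2 12 13

pivot = arr[12] = 12; i = -1
j=0: arr[0]=9 ≤ 12 → i=0, swap arr[0],arr[0] (no change) → 9 -2 5 0 8 10 7 -4 1 3 13 2 12
j=1: arr[1]=-2 ≤ 12 → i=1, swap arr[1],arr[1] (no change) → 9 -2 5 0 8 10 7 -4 1 3 13 2 12
j=2: arr[2]=5 ≤ 12 → i=2, swap arr[2],arr[2] (no change) → 9 -2 5 0 8 10 7 -4 1 3 13 2 12
j=3: arr[3]=0 ≤ 12 → i=3, swap arr[3],arr[3] (no change) → 9 -2 5 0 8 10 7 -4 1 3 13 2 12
j=4: arr[4]=8 ≤ 12 → i=4, swap arr[4],arr[4] (no change) → 9 -2 5 0 8 10 7 -4 1 3 13 2 12
j=5: arr[5]=10 ≤ 12 → i=5, swap arr[5],arr[5] (no change) → 9 -2 5 0 8 10 7 -4 1 3 13 2 12
j=6: arr[6]=7 ≤ 12 → i=6, swap arr[6],arr[6] (no change) → 9 -2 5 0 8 10 7 -4 1 3 13 2 12
j=7: arr[7]=-4 ≤ 12 → i=7, swap arr[7],arr[7] (no change) → 9 -2 5 0 8 10 7 -4 1 3 13 2 12
j=8: arr[8]=1 ≤ 12 → i=8, swap arr[8],arr[8] (no change) → 9 -2 5 0 8 10 7 -4 1 3 13 2 12
j=9: arr[9]=3 ≤ 12 → i=9, swap arr[9],arr[9] (no change) → 9 -2 5 0 8 10 7 -4 1 3 13 2 12
j=10: arr[10]=13 > 12 → no swap
j=11: arr[11]=2 ≤ 12 → i=10, swap arr[10],arr[11] → 9 -2 5 0 8 10 7 -4 1 3 2 13 12
final swap arr[11],arr[12] → 9 -2 5 0 8 10 7 -4 1 3 2 12 13; return 11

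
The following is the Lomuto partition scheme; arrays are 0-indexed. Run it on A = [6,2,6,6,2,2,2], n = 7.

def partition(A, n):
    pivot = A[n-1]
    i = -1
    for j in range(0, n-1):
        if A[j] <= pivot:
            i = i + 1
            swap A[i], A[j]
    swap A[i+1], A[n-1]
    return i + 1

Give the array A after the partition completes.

[2,2,2,2,6,6,6]

pivot = A[6] = 2; i = -1
j=0: A[0]=6 > 2 → no swap
j=1: A[1]=2 ≤ 2 → i=0, swap A[0],A[1] → [2,6,6,6,2,2,2]
j=2: A[2]=6 > 2 → no swap
j=3: A[3]=6 > 2 → no swap
j=4: A[4]=2 ≤ 2 → i=1, swap A[1],A[4] → [2,2,6,6,6,2,2]
j=5: A[5]=2 ≤ 2 → i=2, swap A[2],A[5] → [2,2,2,6,6,6,2]
final swap A[3],A[6] → [2,2,2,2,6,6,6]; return 3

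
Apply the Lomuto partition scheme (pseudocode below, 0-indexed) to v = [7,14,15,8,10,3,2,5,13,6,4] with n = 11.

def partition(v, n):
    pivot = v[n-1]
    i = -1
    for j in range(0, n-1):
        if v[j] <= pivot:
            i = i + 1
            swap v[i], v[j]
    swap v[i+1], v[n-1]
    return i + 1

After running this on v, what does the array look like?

pivot=4, i=-1
j=0: 7>4, skip
j=1: 14>4, skip
j=2: 15>4, skip
j=3: 8>4, skip
j=4: 10>4, skip
j=5: 3≤4, i=0, swap(0,5) ⇒ [3,14,15,8,10,7,2,5,13,6,4]
j=6: 2≤4, i=1, swap(1,6) ⇒ [3,2,15,8,10,7,14,5,13,6,4]
j=7: 5>4, skip
j=8: 13>4, skip
j=9: 6>4, skip
swap(2,10) ⇒ [3,2,4,8,10,7,14,5,13,6,15]; return 2

[3,2,4,8,10,7,14,5,13,6,15]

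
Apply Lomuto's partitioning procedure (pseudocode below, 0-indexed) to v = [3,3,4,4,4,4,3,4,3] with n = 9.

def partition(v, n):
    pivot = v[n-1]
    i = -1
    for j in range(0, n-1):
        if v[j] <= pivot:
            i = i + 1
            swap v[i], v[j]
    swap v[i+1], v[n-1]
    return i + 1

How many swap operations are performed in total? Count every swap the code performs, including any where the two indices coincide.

pivot = v[8] = 3; i = -1
j=0: v[0]=3 ≤ 3 → i=0, swap v[0],v[0] (no change) → [3,3,4,4,4,4,3,4,3]
j=1: v[1]=3 ≤ 3 → i=1, swap v[1],v[1] (no change) → [3,3,4,4,4,4,3,4,3]
j=2: v[2]=4 > 3 → no swap
j=3: v[3]=4 > 3 → no swap
j=4: v[4]=4 > 3 → no swap
j=5: v[5]=4 > 3 → no swap
j=6: v[6]=3 ≤ 3 → i=2, swap v[2],v[6] → [3,3,3,4,4,4,4,4,3]
j=7: v[7]=4 > 3 → no swap
final swap v[3],v[8] → [3,3,3,3,4,4,4,4,4]; return 3

4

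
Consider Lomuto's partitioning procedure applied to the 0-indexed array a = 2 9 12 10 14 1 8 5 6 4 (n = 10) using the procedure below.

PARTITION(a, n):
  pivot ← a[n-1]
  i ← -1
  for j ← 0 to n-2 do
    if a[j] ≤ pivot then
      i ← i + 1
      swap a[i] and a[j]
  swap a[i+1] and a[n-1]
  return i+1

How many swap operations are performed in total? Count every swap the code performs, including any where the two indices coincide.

3

pivot = a[9] = 4; i = -1
j=0: a[0]=2 ≤ 4 → i=0, swap a[0],a[0] (no change) → 2 9 12 10 14 1 8 5 6 4
j=1: a[1]=9 > 4 → no swap
j=2: a[2]=12 > 4 → no swap
j=3: a[3]=10 > 4 → no swap
j=4: a[4]=14 > 4 → no swap
j=5: a[5]=1 ≤ 4 → i=1, swap a[1],a[5] → 2 1 12 10 14 9 8 5 6 4
j=6: a[6]=8 > 4 → no swap
j=7: a[7]=5 > 4 → no swap
j=8: a[8]=6 > 4 → no swap
final swap a[2],a[9] → 2 1 4 10 14 9 8 5 6 12; return 2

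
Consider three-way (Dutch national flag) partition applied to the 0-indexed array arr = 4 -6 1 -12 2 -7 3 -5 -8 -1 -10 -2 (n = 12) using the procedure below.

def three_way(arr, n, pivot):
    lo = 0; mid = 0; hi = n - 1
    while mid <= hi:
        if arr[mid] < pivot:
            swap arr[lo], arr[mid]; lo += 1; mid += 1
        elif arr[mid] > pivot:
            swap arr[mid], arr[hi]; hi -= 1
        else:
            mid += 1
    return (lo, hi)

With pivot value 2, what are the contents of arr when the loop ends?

-2 -6 1 -12 -7 -10 -5 -8 -1 2 3 4

pivot = 2; lo=0, mid=0, hi=11
arr[mid]=4>2: swap arr[0],arr[11]; hi=10 → -2 -6 1 -12 2 -7 3 -5 -8 -1 -10 4
arr[mid]=-2<2: swap arr[0],arr[0]; lo=1,mid=1 → -2 -6 1 -12 2 -7 3 -5 -8 -1 -10 4
arr[mid]=-6<2: swap arr[1],arr[1]; lo=2,mid=2 → -2 -6 1 -12 2 -7 3 -5 -8 -1 -10 4
arr[mid]=1<2: swap arr[2],arr[2]; lo=3,mid=3 → -2 -6 1 -12 2 -7 3 -5 -8 -1 -10 4
arr[mid]=-12<2: swap arr[3],arr[3]; lo=4,mid=4 → -2 -6 1 -12 2 -7 3 -5 -8 -1 -10 4
arr[mid]=2=2: mid=5
arr[mid]=-7<2: swap arr[4],arr[5]; lo=5,mid=6 → -2 -6 1 -12 -7 2 3 -5 -8 -1 -10 4
arr[mid]=3>2: swap arr[6],arr[10]; hi=9 → -2 -6 1 -12 -7 2 -10 -5 -8 -1 3 4
arr[mid]=-10<2: swap arr[5],arr[6]; lo=6,mid=7 → -2 -6 1 -12 -7 -10 2 -5 -8 -1 3 4
arr[mid]=-5<2: swap arr[6],arr[7]; lo=7,mid=8 → -2 -6 1 -12 -7 -10 -5 2 -8 -1 3 4
arr[mid]=-8<2: swap arr[7],arr[8]; lo=8,mid=9 → -2 -6 1 -12 -7 -10 -5 -8 2 -1 3 4
arr[mid]=-1<2: swap arr[8],arr[9]; lo=9,mid=10 → -2 -6 1 -12 -7 -10 -5 -8 -1 2 3 4
end: lo=9, hi=9; arr = -2 -6 1 -12 -7 -10 -5 -8 -1 2 3 4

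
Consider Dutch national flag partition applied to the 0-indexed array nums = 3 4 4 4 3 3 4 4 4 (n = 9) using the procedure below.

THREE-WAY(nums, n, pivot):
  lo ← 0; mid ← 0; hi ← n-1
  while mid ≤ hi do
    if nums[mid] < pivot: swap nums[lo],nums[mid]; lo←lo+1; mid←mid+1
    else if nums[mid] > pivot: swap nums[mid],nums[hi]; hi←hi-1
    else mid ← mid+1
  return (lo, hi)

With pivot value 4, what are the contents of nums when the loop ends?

3 3 3 4 4 4 4 4 4

lo=0 mid=0 hi=8
3<4: swap(0,0), lo=1 mid=1 ⇒ 3 4 4 4 3 3 4 4 4
4=4: mid=2
4=4: mid=3
4=4: mid=4
3<4: swap(1,4), lo=2 mid=5 ⇒ 3 3 4 4 4 3 4 4 4
3<4: swap(2,5), lo=3 mid=6 ⇒ 3 3 3 4 4 4 4 4 4
4=4: mid=7
4=4: mid=8
4=4: mid=9
done. lo=3 hi=8; nums=3 3 3 4 4 4 4 4 4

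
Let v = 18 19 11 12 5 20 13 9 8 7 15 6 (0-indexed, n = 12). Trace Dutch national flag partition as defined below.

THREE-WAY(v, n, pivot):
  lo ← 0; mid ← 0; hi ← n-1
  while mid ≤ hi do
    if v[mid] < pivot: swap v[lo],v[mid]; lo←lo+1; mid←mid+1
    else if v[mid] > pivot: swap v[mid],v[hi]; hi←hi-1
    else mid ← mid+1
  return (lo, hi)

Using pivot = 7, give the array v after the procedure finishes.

pivot = 7; lo=0, mid=0, hi=11
v[mid]=18>7: swap v[0],v[11]; hi=10 → 6 19 11 12 5 20 13 9 8 7 15 18
v[mid]=6<7: swap v[0],v[0]; lo=1,mid=1 → 6 19 11 12 5 20 13 9 8 7 15 18
v[mid]=19>7: swap v[1],v[10]; hi=9 → 6 15 11 12 5 20 13 9 8 7 19 18
v[mid]=15>7: swap v[1],v[9]; hi=8 → 6 7 11 12 5 20 13 9 8 15 19 18
v[mid]=7=7: mid=2
v[mid]=11>7: swap v[2],v[8]; hi=7 → 6 7 8 12 5 20 13 9 11 15 19 18
v[mid]=8>7: swap v[2],v[7]; hi=6 → 6 7 9 12 5 20 13 8 11 15 19 18
v[mid]=9>7: swap v[2],v[6]; hi=5 → 6 7 13 12 5 20 9 8 11 15 19 18
v[mid]=13>7: swap v[2],v[5]; hi=4 → 6 7 20 12 5 13 9 8 11 15 19 18
v[mid]=20>7: swap v[2],v[4]; hi=3 → 6 7 5 12 20 13 9 8 11 15 19 18
v[mid]=5<7: swap v[1],v[2]; lo=2,mid=3 → 6 5 7 12 20 13 9 8 11 15 19 18
v[mid]=12>7: swap v[3],v[3]; hi=2 → 6 5 7 12 20 13 9 8 11 15 19 18
end: lo=2, hi=2; v = 6 5 7 12 20 13 9 8 11 15 19 18

6 5 7 12 20 13 9 8 11 15 19 18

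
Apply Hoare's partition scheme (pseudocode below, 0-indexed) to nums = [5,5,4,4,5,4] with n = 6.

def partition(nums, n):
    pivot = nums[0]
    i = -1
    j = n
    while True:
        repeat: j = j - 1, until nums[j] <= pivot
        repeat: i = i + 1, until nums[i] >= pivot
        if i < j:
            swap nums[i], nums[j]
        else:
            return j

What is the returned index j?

pivot=5
j stops at 5 (4), i stops at 0 (5); swap ⇒ [4,5,4,4,5,5]
j stops at 4 (5), i stops at 1 (5); swap ⇒ [4,5,4,4,5,5]
j stops at 3, i stops at 4; i≥j ⇒ return 3. nums=[4,5,4,4,5,5]

3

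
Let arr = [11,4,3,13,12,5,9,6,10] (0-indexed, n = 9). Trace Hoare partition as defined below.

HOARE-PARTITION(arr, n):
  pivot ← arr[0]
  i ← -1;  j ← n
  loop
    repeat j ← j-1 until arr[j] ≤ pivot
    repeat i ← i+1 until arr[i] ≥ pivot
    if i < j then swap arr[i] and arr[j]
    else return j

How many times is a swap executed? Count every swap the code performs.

pivot = arr[0] = 11; i = -1, j = 9
j→8 (arr[8]=10≤11), i→0 (arr[0]=11≥11); i<j, swap → [10,4,3,13,12,5,9,6,11]
j→7 (arr[7]=6≤11), i→3 (arr[3]=13≥11); i<j, swap → [10,4,3,6,12,5,9,13,11]
j→6 (arr[6]=9≤11), i→4 (arr[4]=12≥11); i<j, swap → [10,4,3,6,9,5,12,13,11]
j→5, i→6; i≥j, return j=5. arr = [10,4,3,6,9,5,12,13,11]

3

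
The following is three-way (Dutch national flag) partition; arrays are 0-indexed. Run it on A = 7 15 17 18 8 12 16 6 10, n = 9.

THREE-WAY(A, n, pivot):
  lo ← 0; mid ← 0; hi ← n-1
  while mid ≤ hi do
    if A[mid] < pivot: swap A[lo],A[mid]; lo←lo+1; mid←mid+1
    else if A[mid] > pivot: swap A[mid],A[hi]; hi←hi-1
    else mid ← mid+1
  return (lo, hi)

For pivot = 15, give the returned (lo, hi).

(5, 5)

pivot = 15; lo=0, mid=0, hi=8
A[mid]=7<15: swap A[0],A[0]; lo=1,mid=1 → 7 15 17 18 8 12 16 6 10
A[mid]=15=15: mid=2
A[mid]=17>15: swap A[2],A[8]; hi=7 → 7 15 10 18 8 12 16 6 17
A[mid]=10<15: swap A[1],A[2]; lo=2,mid=3 → 7 10 15 18 8 12 16 6 17
A[mid]=18>15: swap A[3],A[7]; hi=6 → 7 10 15 6 8 12 16 18 17
A[mid]=6<15: swap A[2],A[3]; lo=3,mid=4 → 7 10 6 15 8 12 16 18 17
A[mid]=8<15: swap A[3],A[4]; lo=4,mid=5 → 7 10 6 8 15 12 16 18 17
A[mid]=12<15: swap A[4],A[5]; lo=5,mid=6 → 7 10 6 8 12 15 16 18 17
A[mid]=16>15: swap A[6],A[6]; hi=5 → 7 10 6 8 12 15 16 18 17
end: lo=5, hi=5; A = 7 10 6 8 12 15 16 18 17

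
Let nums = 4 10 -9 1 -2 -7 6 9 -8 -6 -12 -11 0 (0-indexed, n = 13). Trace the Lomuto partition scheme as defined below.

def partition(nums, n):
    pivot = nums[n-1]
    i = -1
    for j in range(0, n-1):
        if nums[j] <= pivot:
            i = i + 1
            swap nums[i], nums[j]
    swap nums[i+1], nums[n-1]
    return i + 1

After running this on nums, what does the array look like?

pivot = nums[12] = 0; i = -1
j=0: nums[0]=4 > 0 → no swap
j=1: nums[1]=10 > 0 → no swap
j=2: nums[2]=-9 ≤ 0 → i=0, swap nums[0],nums[2] → -9 10 4 1 -2 -7 6 9 -8 -6 -12 -11 0
j=3: nums[3]=1 > 0 → no swap
j=4: nums[4]=-2 ≤ 0 → i=1, swap nums[1],nums[4] → -9 -2 4 1 10 -7 6 9 -8 -6 -12 -11 0
j=5: nums[5]=-7 ≤ 0 → i=2, swap nums[2],nums[5] → -9 -2 -7 1 10 4 6 9 -8 -6 -12 -11 0
j=6: nums[6]=6 > 0 → no swap
j=7: nums[7]=9 > 0 → no swap
j=8: nums[8]=-8 ≤ 0 → i=3, swap nums[3],nums[8] → -9 -2 -7 -8 10 4 6 9 1 -6 -12 -11 0
j=9: nums[9]=-6 ≤ 0 → i=4, swap nums[4],nums[9] → -9 -2 -7 -8 -6 4 6 9 1 10 -12 -11 0
j=10: nums[10]=-12 ≤ 0 → i=5, swap nums[5],nums[10] → -9 -2 -7 -8 -6 -12 6 9 1 10 4 -11 0
j=11: nums[11]=-11 ≤ 0 → i=6, swap nums[6],nums[11] → -9 -2 -7 -8 -6 -12 -11 9 1 10 4 6 0
final swap nums[7],nums[12] → -9 -2 -7 -8 -6 -12 -11 0 1 10 4 6 9; return 7

-9 -2 -7 -8 -6 -12 -11 0 1 10 4 6 9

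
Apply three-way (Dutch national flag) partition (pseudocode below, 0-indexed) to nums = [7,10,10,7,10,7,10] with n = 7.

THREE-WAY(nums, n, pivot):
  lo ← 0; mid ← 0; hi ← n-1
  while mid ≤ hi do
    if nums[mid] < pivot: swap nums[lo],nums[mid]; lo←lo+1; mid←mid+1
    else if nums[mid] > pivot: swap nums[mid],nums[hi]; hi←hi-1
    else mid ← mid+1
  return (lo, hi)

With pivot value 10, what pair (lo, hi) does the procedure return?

lo=0 mid=0 hi=6
7<10: swap(0,0), lo=1 mid=1 ⇒ [7,10,10,7,10,7,10]
10=10: mid=2
10=10: mid=3
7<10: swap(1,3), lo=2 mid=4 ⇒ [7,7,10,10,10,7,10]
10=10: mid=5
7<10: swap(2,5), lo=3 mid=6 ⇒ [7,7,7,10,10,10,10]
10=10: mid=7
done. lo=3 hi=6; nums=[7,7,7,10,10,10,10]

(3, 6)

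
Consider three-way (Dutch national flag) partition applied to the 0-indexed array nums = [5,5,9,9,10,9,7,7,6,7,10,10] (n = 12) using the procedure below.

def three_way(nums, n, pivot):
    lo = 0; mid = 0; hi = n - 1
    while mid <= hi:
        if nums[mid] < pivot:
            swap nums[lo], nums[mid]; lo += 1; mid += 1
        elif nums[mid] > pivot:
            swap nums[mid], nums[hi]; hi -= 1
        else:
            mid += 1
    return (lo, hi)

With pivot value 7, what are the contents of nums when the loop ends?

lo=0 mid=0 hi=11
5<7: swap(0,0), lo=1 mid=1 ⇒ [5,5,9,9,10,9,7,7,6,7,10,10]
5<7: swap(1,1), lo=2 mid=2 ⇒ [5,5,9,9,10,9,7,7,6,7,10,10]
9>7: swap(2,11), hi=10 ⇒ [5,5,10,9,10,9,7,7,6,7,10,9]
10>7: swap(2,10), hi=9 ⇒ [5,5,10,9,10,9,7,7,6,7,10,9]
10>7: swap(2,9), hi=8 ⇒ [5,5,7,9,10,9,7,7,6,10,10,9]
7=7: mid=3
9>7: swap(3,8), hi=7 ⇒ [5,5,7,6,10,9,7,7,9,10,10,9]
6<7: swap(2,3), lo=3 mid=4 ⇒ [5,5,6,7,10,9,7,7,9,10,10,9]
10>7: swap(4,7), hi=6 ⇒ [5,5,6,7,7,9,7,10,9,10,10,9]
7=7: mid=5
9>7: swap(5,6), hi=5 ⇒ [5,5,6,7,7,7,9,10,9,10,10,9]
7=7: mid=6
done. lo=3 hi=5; nums=[5,5,6,7,7,7,9,10,9,10,10,9]

[5,5,6,7,7,7,9,10,9,10,10,9]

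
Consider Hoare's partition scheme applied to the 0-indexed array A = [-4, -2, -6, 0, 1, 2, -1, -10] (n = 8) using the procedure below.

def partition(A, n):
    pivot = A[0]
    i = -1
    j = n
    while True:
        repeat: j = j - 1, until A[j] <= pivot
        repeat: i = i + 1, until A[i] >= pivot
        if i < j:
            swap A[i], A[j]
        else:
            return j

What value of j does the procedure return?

1

pivot = A[0] = -4; i = -1, j = 8
j→7 (A[7]=-10≤-4), i→0 (A[0]=-4≥-4); i<j, swap → [-10, -2, -6, 0, 1, 2, -1, -4]
j→2 (A[2]=-6≤-4), i→1 (A[1]=-2≥-4); i<j, swap → [-10, -6, -2, 0, 1, 2, -1, -4]
j→1, i→2; i≥j, return j=1. A = [-10, -6, -2, 0, 1, 2, -1, -4]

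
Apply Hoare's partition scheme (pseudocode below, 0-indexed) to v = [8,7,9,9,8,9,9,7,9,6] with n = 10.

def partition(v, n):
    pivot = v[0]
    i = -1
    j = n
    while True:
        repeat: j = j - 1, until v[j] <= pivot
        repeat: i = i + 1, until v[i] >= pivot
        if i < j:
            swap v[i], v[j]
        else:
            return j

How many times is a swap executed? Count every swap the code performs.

pivot = v[0] = 8; i = -1, j = 10
j→9 (v[9]=6≤8), i→0 (v[0]=8≥8); i<j, swap → [6,7,9,9,8,9,9,7,9,8]
j→7 (v[7]=7≤8), i→2 (v[2]=9≥8); i<j, swap → [6,7,7,9,8,9,9,9,9,8]
j→4 (v[4]=8≤8), i→3 (v[3]=9≥8); i<j, swap → [6,7,7,8,9,9,9,9,9,8]
j→3, i→4; i≥j, return j=3. v = [6,7,7,8,9,9,9,9,9,8]

3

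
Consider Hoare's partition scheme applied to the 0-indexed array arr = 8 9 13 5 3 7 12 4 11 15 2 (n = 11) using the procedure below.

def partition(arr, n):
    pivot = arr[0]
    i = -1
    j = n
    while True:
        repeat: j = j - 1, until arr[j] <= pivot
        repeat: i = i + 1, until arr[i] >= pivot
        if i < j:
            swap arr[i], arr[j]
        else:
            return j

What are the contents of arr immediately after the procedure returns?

pivot = arr[0] = 8; i = -1, j = 11
j→10 (arr[10]=2≤8), i→0 (arr[0]=8≥8); i<j, swap → 2 9 13 5 3 7 12 4 11 15 8
j→7 (arr[7]=4≤8), i→1 (arr[1]=9≥8); i<j, swap → 2 4 13 5 3 7 12 9 11 15 8
j→5 (arr[5]=7≤8), i→2 (arr[2]=13≥8); i<j, swap → 2 4 7 5 3 13 12 9 11 15 8
j→4, i→5; i≥j, return j=4. arr = 2 4 7 5 3 13 12 9 11 15 8

2 4 7 5 3 13 12 9 11 15 8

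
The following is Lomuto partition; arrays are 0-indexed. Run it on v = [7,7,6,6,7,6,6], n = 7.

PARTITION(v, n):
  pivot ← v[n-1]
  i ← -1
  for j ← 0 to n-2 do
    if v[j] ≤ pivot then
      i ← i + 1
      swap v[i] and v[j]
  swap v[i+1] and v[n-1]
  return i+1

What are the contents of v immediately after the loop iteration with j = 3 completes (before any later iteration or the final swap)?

pivot = v[6] = 6; i = -1
j=0: v[0]=7 > 6 → no swap
j=1: v[1]=7 > 6 → no swap
j=2: v[2]=6 ≤ 6 → i=0, swap v[0],v[2] → [6,7,7,6,7,6,6]
j=3: v[3]=6 ≤ 6 → i=1, swap v[1],v[3] → [6,6,7,7,7,6,6]
(after j=3) v = [6,6,7,7,7,6,6]

[6,6,7,7,7,6,6]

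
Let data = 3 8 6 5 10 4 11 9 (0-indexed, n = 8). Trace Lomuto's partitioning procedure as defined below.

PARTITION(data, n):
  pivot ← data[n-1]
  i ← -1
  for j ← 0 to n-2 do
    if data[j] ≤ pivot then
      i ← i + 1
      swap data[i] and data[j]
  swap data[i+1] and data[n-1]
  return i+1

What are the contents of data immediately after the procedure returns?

3 8 6 5 4 9 11 10

pivot=9, i=-1
j=0: 3≤9, i=0, swap(0,0) ⇒ 3 8 6 5 10 4 11 9
j=1: 8≤9, i=1, swap(1,1) ⇒ 3 8 6 5 10 4 11 9
j=2: 6≤9, i=2, swap(2,2) ⇒ 3 8 6 5 10 4 11 9
j=3: 5≤9, i=3, swap(3,3) ⇒ 3 8 6 5 10 4 11 9
j=4: 10>9, skip
j=5: 4≤9, i=4, swap(4,5) ⇒ 3 8 6 5 4 10 11 9
j=6: 11>9, skip
swap(5,7) ⇒ 3 8 6 5 4 9 11 10; return 5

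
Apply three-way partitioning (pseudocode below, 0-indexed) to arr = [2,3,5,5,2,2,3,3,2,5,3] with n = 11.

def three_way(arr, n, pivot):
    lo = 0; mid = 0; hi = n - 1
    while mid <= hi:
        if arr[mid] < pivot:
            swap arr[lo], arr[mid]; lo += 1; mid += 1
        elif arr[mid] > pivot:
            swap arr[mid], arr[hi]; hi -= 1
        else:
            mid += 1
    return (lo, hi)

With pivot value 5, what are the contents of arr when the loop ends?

pivot = 5; lo=0, mid=0, hi=10
arr[mid]=2<5: swap arr[0],arr[0]; lo=1,mid=1 → [2,3,5,5,2,2,3,3,2,5,3]
arr[mid]=3<5: swap arr[1],arr[1]; lo=2,mid=2 → [2,3,5,5,2,2,3,3,2,5,3]
arr[mid]=5=5: mid=3
arr[mid]=5=5: mid=4
arr[mid]=2<5: swap arr[2],arr[4]; lo=3,mid=5 → [2,3,2,5,5,2,3,3,2,5,3]
arr[mid]=2<5: swap arr[3],arr[5]; lo=4,mid=6 → [2,3,2,2,5,5,3,3,2,5,3]
arr[mid]=3<5: swap arr[4],arr[6]; lo=5,mid=7 → [2,3,2,2,3,5,5,3,2,5,3]
arr[mid]=3<5: swap arr[5],arr[7]; lo=6,mid=8 → [2,3,2,2,3,3,5,5,2,5,3]
arr[mid]=2<5: swap arr[6],arr[8]; lo=7,mid=9 → [2,3,2,2,3,3,2,5,5,5,3]
arr[mid]=5=5: mid=10
arr[mid]=3<5: swap arr[7],arr[10]; lo=8,mid=11 → [2,3,2,2,3,3,2,3,5,5,5]
end: lo=8, hi=10; arr = [2,3,2,2,3,3,2,3,5,5,5]

[2,3,2,2,3,3,2,3,5,5,5]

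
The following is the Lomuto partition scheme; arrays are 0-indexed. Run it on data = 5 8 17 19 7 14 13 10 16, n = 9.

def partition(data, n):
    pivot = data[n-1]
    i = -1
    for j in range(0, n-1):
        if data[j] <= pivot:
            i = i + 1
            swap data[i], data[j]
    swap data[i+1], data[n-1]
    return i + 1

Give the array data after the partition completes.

pivot = data[8] = 16; i = -1
j=0: data[0]=5 ≤ 16 → i=0, swap data[0],data[0] (no change) → 5 8 17 19 7 14 13 10 16
j=1: data[1]=8 ≤ 16 → i=1, swap data[1],data[1] (no change) → 5 8 17 19 7 14 13 10 16
j=2: data[2]=17 > 16 → no swap
j=3: data[3]=19 > 16 → no swap
j=4: data[4]=7 ≤ 16 → i=2, swap data[2],data[4] → 5 8 7 19 17 14 13 10 16
j=5: data[5]=14 ≤ 16 → i=3, swap data[3],data[5] → 5 8 7 14 17 19 13 10 16
j=6: data[6]=13 ≤ 16 → i=4, swap data[4],data[6] → 5 8 7 14 13 19 17 10 16
j=7: data[7]=10 ≤ 16 → i=5, swap data[5],data[7] → 5 8 7 14 13 10 17 19 16
final swap data[6],data[8] → 5 8 7 14 13 10 16 19 17; return 6

5 8 7 14 13 10 16 19 17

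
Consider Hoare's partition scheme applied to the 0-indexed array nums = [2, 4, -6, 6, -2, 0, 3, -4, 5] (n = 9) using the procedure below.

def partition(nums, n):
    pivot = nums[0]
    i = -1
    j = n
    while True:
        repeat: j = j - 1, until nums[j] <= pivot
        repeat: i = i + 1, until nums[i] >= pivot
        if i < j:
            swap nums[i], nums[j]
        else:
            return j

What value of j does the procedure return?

pivot = nums[0] = 2; i = -1, j = 9
j→7 (nums[7]=-4≤2), i→0 (nums[0]=2≥2); i<j, swap → [-4, 4, -6, 6, -2, 0, 3, 2, 5]
j→5 (nums[5]=0≤2), i→1 (nums[1]=4≥2); i<j, swap → [-4, 0, -6, 6, -2, 4, 3, 2, 5]
j→4 (nums[4]=-2≤2), i→3 (nums[3]=6≥2); i<j, swap → [-4, 0, -6, -2, 6, 4, 3, 2, 5]
j→3, i→4; i≥j, return j=3. nums = [-4, 0, -6, -2, 6, 4, 3, 2, 5]

3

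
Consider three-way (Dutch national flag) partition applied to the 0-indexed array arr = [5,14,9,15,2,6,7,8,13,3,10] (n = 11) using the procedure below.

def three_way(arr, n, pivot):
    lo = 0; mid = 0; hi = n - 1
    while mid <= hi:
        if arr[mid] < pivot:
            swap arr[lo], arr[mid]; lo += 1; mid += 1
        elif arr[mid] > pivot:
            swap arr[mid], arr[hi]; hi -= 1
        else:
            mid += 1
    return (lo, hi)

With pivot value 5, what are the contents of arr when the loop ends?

[3,2,5,15,6,7,8,13,9,10,14]

pivot = 5; lo=0, mid=0, hi=10
arr[mid]=5=5: mid=1
arr[mid]=14>5: swap arr[1],arr[10]; hi=9 → [5,10,9,15,2,6,7,8,13,3,14]
arr[mid]=10>5: swap arr[1],arr[9]; hi=8 → [5,3,9,15,2,6,7,8,13,10,14]
arr[mid]=3<5: swap arr[0],arr[1]; lo=1,mid=2 → [3,5,9,15,2,6,7,8,13,10,14]
arr[mid]=9>5: swap arr[2],arr[8]; hi=7 → [3,5,13,15,2,6,7,8,9,10,14]
arr[mid]=13>5: swap arr[2],arr[7]; hi=6 → [3,5,8,15,2,6,7,13,9,10,14]
arr[mid]=8>5: swap arr[2],arr[6]; hi=5 → [3,5,7,15,2,6,8,13,9,10,14]
arr[mid]=7>5: swap arr[2],arr[5]; hi=4 → [3,5,6,15,2,7,8,13,9,10,14]
arr[mid]=6>5: swap arr[2],arr[4]; hi=3 → [3,5,2,15,6,7,8,13,9,10,14]
arr[mid]=2<5: swap arr[1],arr[2]; lo=2,mid=3 → [3,2,5,15,6,7,8,13,9,10,14]
arr[mid]=15>5: swap arr[3],arr[3]; hi=2 → [3,2,5,15,6,7,8,13,9,10,14]
end: lo=2, hi=2; arr = [3,2,5,15,6,7,8,13,9,10,14]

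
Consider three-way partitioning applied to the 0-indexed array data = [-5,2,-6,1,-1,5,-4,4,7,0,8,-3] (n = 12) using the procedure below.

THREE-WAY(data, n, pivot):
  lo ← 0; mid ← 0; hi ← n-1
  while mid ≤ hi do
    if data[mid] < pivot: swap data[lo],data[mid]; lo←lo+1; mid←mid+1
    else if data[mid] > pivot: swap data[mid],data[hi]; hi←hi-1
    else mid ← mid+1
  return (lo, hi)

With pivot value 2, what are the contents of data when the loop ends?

[-5,-6,1,-1,-3,-4,0,2,7,8,4,5]

lo=0 mid=0 hi=11
-5<2: swap(0,0), lo=1 mid=1 ⇒ [-5,2,-6,1,-1,5,-4,4,7,0,8,-3]
2=2: mid=2
-6<2: swap(1,2), lo=2 mid=3 ⇒ [-5,-6,2,1,-1,5,-4,4,7,0,8,-3]
1<2: swap(2,3), lo=3 mid=4 ⇒ [-5,-6,1,2,-1,5,-4,4,7,0,8,-3]
-1<2: swap(3,4), lo=4 mid=5 ⇒ [-5,-6,1,-1,2,5,-4,4,7,0,8,-3]
5>2: swap(5,11), hi=10 ⇒ [-5,-6,1,-1,2,-3,-4,4,7,0,8,5]
-3<2: swap(4,5), lo=5 mid=6 ⇒ [-5,-6,1,-1,-3,2,-4,4,7,0,8,5]
-4<2: swap(5,6), lo=6 mid=7 ⇒ [-5,-6,1,-1,-3,-4,2,4,7,0,8,5]
4>2: swap(7,10), hi=9 ⇒ [-5,-6,1,-1,-3,-4,2,8,7,0,4,5]
8>2: swap(7,9), hi=8 ⇒ [-5,-6,1,-1,-3,-4,2,0,7,8,4,5]
0<2: swap(6,7), lo=7 mid=8 ⇒ [-5,-6,1,-1,-3,-4,0,2,7,8,4,5]
7>2: swap(8,8), hi=7 ⇒ [-5,-6,1,-1,-3,-4,0,2,7,8,4,5]
done. lo=7 hi=7; data=[-5,-6,1,-1,-3,-4,0,2,7,8,4,5]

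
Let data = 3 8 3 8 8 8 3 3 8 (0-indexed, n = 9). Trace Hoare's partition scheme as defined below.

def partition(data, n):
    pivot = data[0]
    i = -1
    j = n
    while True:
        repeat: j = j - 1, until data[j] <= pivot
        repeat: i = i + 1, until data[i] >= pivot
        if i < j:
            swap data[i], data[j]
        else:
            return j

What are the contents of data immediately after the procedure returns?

3 3 3 8 8 8 8 3 8

pivot=3
j stops at 7 (3), i stops at 0 (3); swap ⇒ 3 8 3 8 8 8 3 3 8
j stops at 6 (3), i stops at 1 (8); swap ⇒ 3 3 3 8 8 8 8 3 8
j stops at 2, i stops at 2; i≥j ⇒ return 2. data=3 3 3 8 8 8 8 3 8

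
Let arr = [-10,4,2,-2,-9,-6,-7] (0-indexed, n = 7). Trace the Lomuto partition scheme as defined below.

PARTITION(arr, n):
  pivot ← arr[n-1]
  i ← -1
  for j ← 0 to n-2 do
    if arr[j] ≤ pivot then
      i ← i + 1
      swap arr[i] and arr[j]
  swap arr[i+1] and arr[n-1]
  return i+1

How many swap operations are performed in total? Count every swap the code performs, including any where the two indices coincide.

3

pivot=-7, i=-1
j=0: -10≤-7, i=0, swap(0,0) ⇒ [-10,4,2,-2,-9,-6,-7]
j=1: 4>-7, skip
j=2: 2>-7, skip
j=3: -2>-7, skip
j=4: -9≤-7, i=1, swap(1,4) ⇒ [-10,-9,2,-2,4,-6,-7]
j=5: -6>-7, skip
swap(2,6) ⇒ [-10,-9,-7,-2,4,-6,2]; return 2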